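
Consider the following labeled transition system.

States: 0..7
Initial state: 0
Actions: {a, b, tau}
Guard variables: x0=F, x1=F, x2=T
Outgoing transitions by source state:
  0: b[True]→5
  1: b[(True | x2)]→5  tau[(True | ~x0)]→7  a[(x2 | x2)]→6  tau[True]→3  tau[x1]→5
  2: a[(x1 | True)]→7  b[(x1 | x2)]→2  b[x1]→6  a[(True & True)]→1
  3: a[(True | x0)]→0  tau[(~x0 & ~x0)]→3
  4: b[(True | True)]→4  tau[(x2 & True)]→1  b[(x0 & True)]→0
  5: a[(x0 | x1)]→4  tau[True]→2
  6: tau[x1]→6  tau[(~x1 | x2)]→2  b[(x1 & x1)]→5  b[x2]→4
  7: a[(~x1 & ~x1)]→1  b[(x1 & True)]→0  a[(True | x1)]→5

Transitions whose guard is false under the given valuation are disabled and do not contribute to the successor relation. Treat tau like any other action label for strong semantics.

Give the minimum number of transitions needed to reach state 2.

Answer: 2

Trace:
BFS to 2:
  depth 0: {0}
  depth 1: {5}
  depth 2: {2}
first hit 2 at d=2 via b·tau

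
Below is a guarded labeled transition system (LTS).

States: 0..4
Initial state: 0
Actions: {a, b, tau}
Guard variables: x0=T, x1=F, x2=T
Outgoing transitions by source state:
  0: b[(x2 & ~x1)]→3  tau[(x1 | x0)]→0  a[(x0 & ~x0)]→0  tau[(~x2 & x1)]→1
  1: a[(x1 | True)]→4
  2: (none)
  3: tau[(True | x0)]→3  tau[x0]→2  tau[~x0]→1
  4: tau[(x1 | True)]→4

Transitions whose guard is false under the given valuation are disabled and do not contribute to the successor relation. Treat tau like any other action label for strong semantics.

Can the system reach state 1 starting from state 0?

Answer: UNREACHABLE

Analysis:
Guard filter leaves 6 enabled edge(s).
depth 0: {0}
depth 1: {3}  now seen {0,3}
depth 2: {2}  now seen {0,2,3}
Reachable = {0,2,3}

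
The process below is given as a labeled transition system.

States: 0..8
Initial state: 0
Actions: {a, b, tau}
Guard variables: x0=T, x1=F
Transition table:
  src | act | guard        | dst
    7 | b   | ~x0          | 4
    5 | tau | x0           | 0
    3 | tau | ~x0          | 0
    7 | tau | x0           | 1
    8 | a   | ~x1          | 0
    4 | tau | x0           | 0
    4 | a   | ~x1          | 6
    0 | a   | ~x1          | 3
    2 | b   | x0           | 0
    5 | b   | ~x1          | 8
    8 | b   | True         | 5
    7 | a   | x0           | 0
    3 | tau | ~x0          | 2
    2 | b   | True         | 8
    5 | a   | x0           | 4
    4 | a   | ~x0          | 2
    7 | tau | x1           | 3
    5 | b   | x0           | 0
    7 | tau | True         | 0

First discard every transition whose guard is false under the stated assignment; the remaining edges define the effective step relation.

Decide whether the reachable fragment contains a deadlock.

Reachable = {0,3}
  0: a→3  [1 exit(s)]
  3: ∅  [no exit]
trace reaching 3: a

Answer: DEADLOCK at state 3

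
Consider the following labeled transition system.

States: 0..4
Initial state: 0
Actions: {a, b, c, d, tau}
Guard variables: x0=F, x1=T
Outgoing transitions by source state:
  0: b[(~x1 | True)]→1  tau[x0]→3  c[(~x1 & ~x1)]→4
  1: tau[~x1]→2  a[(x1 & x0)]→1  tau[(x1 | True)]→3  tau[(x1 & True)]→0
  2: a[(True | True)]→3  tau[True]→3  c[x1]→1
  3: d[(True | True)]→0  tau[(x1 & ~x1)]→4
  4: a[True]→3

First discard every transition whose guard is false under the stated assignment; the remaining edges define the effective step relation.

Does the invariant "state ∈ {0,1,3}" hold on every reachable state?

Safe = {0,1,3}
Reachable = {0,1,3}
  0: safe
  1: safe
  3: safe

Answer: INVARIANT HOLDS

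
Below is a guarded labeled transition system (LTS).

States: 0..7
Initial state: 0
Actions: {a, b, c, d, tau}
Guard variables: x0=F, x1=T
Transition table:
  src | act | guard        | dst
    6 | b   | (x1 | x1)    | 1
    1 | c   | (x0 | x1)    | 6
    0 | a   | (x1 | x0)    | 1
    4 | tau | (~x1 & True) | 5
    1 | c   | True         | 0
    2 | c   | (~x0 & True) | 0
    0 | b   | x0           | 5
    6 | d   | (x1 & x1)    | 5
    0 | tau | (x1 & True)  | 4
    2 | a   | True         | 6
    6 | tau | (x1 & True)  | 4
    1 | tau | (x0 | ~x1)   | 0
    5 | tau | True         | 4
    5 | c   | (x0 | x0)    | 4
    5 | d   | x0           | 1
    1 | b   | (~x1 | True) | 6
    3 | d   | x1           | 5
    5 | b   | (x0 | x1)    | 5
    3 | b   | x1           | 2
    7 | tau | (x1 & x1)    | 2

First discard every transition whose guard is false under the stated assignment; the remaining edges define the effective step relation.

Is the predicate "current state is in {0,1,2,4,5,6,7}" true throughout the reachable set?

Inv-set: {0,1,2,4,5,6,7}
Reachable = {0,1,4,5,6}
  0: ok
  1: ok
  4: ok
  5: ok
  6: ok

Answer: INVARIANT HOLDS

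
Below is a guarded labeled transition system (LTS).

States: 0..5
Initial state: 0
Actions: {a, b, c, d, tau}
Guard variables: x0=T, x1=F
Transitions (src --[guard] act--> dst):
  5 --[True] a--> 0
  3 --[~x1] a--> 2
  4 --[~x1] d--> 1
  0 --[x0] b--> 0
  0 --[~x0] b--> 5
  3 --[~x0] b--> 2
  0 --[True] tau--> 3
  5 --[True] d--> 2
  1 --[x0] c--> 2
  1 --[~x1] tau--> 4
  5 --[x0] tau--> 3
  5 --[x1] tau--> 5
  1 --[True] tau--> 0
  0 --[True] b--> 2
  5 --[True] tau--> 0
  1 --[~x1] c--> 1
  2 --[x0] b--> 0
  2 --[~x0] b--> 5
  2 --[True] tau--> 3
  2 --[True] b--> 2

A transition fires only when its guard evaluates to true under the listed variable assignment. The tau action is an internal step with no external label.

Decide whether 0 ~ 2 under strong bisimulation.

Bisimulation quotient by refinement:
  π0 = {{0,1,2,3,4,5}}
  π1 = {{0,2},{1},{3},{4},{5}}
5 equivalence class(es) (converged in 2)
class of 0: {0,2}; class of 2: {0,2}

Answer: BISIMILAR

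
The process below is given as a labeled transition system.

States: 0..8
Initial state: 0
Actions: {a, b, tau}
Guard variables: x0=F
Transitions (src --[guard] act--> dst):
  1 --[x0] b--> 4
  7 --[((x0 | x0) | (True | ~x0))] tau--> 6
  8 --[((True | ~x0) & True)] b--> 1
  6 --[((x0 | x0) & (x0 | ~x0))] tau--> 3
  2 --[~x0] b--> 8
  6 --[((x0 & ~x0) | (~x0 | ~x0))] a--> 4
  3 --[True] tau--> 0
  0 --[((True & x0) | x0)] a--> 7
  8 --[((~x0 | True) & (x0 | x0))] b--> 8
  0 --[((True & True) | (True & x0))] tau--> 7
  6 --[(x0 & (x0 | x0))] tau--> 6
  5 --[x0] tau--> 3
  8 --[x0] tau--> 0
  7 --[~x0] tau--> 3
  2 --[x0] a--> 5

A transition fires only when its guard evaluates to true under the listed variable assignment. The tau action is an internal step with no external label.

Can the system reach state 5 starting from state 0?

7 transition(s) survive guard evaluation.
L0 = {0}
L1 = {7}  now seen {0,7}
L2 = {3,6}  now seen {0,3,6,7}
L3 = {4}  now seen {0,3,4,6,7}
Reachable = {0,3,4,6,7}

Answer: UNREACHABLE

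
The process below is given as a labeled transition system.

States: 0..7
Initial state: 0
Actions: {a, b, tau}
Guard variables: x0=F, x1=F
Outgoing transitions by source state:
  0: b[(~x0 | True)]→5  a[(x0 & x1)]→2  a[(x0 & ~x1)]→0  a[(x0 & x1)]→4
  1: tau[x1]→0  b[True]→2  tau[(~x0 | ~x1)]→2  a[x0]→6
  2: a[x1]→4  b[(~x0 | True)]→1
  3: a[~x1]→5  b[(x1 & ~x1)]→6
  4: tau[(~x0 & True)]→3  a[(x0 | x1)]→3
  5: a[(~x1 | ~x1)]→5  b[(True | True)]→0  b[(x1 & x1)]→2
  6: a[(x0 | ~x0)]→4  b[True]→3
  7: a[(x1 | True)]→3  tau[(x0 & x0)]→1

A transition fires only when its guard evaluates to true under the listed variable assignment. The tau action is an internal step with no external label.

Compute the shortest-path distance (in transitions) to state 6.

Answer: UNREACHABLE

Trace:
Layered search for 6:
  L0 = {0}
  L1 = {5}
6 never appears.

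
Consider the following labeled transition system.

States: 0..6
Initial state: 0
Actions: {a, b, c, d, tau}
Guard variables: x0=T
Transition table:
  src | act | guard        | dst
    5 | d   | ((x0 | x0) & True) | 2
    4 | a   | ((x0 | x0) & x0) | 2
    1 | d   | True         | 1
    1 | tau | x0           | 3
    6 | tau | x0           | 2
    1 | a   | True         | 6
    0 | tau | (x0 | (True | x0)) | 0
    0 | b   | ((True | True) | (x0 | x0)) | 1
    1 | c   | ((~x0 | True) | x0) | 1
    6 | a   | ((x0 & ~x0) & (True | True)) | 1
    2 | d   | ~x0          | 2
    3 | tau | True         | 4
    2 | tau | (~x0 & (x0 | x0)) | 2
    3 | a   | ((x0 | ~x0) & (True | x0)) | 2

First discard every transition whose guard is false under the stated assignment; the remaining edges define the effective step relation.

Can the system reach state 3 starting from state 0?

Answer: REACHABLE

Analysis:
11 transition(s) survive guard evaluation.
depth 0: {0}
depth 1: {1}  total {0,1}
depth 2: {3,6}  total {0,1,3,6}
depth 3: {2,4}  total {0,1,2,3,4,6}
R = {0,1,2,3,4,6}
Path to 3: b·tau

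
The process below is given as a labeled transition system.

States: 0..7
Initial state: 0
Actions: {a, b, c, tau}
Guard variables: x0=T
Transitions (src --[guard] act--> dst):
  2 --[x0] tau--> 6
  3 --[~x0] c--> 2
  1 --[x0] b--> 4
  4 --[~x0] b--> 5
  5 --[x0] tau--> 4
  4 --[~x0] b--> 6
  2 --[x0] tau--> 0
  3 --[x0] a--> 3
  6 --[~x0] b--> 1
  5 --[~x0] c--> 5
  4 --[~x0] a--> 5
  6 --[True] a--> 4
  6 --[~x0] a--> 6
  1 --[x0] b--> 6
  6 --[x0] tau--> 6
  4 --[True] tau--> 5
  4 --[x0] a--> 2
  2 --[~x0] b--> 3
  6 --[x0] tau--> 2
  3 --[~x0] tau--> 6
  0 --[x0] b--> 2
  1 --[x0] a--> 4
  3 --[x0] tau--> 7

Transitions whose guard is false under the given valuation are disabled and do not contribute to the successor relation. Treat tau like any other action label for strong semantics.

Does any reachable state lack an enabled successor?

Answer: DEADLOCK-FREE

Analysis:
Reachable = {0,2,4,5,6}
  0: b→2  [1 exit(s)]
  2: tau→0  tau→6  [2 exit(s)]
  4: a→2  tau→5  [2 exit(s)]
  5: tau→4  [1 exit(s)]
  6: a→4  tau→2  tau→6  [3 exit(s)]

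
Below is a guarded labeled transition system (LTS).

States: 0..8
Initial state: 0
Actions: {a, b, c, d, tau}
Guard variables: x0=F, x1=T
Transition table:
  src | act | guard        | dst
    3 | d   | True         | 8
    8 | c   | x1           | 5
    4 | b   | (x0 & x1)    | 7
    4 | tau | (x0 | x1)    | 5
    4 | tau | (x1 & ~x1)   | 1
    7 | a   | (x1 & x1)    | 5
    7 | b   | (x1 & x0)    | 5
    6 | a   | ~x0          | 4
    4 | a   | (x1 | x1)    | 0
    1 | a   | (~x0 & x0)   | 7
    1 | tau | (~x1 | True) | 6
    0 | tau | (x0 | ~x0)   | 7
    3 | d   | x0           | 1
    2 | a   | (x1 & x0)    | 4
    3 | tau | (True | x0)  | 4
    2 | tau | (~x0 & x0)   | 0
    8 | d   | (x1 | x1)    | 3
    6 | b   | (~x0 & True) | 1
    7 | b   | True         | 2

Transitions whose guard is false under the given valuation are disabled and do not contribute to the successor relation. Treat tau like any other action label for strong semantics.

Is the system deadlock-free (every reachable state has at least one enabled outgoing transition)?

Answer: DEADLOCK at state 2

Trace:
Reach set: {0,2,5,7}
  0: tau→7  [1 exit(s)]
  2: ∅  [STUCK]
  5: ∅  [STUCK]
  7: a→5  b→2  [2 exit(s)]
witness 2: tau·b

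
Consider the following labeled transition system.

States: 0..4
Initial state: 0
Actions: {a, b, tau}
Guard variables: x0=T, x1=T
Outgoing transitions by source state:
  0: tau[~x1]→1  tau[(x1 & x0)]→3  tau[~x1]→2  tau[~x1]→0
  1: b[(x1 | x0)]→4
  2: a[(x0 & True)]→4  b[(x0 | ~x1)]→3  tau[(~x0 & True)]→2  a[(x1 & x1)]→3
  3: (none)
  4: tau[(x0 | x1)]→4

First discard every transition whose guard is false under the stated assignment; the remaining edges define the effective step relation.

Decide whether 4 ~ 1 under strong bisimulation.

Answer: NOT BISIMILAR

Analysis:
Refine partition for ~:
  P[0] = {{0,1,2,3,4}}
  P[1] = {{0,4},{1},{2},{3}}
  P[2] = {{0},{1},{2},{3},{4}}
stable after 3 split(s): 5 block(s)
class of 4: {4}; class of 1: {1}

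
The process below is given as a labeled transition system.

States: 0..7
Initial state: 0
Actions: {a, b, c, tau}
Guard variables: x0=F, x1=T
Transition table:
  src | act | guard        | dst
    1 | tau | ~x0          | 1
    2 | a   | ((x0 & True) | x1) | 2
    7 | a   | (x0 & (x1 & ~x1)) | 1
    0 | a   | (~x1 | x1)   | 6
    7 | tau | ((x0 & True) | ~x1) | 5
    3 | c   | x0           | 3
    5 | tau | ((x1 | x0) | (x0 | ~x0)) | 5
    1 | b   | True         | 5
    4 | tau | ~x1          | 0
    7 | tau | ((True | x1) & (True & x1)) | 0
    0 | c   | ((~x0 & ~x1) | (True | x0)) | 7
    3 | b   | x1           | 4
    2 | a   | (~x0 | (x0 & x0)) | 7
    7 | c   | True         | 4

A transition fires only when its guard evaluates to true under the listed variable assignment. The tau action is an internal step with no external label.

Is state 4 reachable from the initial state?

Answer: REACHABLE

Analysis:
After dropping false guards: 10 live edges.
L0 = {0}
L1 = {6,7}  now seen {0,6,7}
L2 = {4}  now seen {0,4,6,7}
Reach set: {0,4,6,7}
Path to 4: c·c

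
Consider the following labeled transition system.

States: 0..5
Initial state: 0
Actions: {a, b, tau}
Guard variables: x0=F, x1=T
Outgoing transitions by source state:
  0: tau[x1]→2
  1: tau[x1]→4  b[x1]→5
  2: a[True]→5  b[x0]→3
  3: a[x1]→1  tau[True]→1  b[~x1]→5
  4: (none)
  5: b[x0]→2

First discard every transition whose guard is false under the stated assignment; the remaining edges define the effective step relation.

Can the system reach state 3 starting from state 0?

Answer: UNREACHABLE

Trace:
After dropping false guards: 6 live edges.
Layer 0: {0}
Layer 1: {2}  now seen {0,2}
Layer 2: {5}  now seen {0,2,5}
Reach set: {0,2,5}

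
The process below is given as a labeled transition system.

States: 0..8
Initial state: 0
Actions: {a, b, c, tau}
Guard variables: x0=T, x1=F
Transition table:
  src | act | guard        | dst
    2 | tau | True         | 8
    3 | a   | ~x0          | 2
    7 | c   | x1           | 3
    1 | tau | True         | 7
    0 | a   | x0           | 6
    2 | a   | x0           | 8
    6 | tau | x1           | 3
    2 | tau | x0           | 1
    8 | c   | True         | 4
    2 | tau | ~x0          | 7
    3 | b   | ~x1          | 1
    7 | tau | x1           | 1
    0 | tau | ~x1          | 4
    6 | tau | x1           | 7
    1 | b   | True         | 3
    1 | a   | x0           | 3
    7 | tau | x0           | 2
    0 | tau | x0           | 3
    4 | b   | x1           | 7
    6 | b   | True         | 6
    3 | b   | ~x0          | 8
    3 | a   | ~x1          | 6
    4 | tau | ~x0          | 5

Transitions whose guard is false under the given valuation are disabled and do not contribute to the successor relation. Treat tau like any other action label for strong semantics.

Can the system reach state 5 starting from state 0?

14 transition(s) survive guard evaluation.
L0 = {0}
L1 = {3,4,6}  total {0,3,4,6}
L2 = {1}  total {0,1,3,4,6}
L3 = {7}  total {0,1,3,4,6,7}
L4 = {2}  total {0,1,2,3,4,6,7}
L5 = {8}  total {0,1,2,3,4,6,7,8}
Reachable = {0,1,2,3,4,6,7,8}

Answer: UNREACHABLE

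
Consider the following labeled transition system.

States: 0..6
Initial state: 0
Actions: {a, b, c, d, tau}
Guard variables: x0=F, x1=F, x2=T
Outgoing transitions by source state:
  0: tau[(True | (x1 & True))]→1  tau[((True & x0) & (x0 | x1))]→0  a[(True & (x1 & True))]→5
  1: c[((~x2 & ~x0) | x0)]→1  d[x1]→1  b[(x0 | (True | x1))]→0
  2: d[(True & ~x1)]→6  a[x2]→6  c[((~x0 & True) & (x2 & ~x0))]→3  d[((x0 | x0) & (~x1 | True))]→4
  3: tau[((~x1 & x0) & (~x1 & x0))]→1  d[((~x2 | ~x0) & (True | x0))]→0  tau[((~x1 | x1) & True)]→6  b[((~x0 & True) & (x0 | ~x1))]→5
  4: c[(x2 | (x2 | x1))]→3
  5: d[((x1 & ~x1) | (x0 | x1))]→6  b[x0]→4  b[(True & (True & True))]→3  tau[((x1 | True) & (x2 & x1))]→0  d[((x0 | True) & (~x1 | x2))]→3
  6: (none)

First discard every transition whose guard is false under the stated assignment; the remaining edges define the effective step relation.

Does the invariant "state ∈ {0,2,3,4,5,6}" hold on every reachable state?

Answer: INVARIANT VIOLATED at state 1

Trace:
Safe = {0,2,3,4,5,6}
Reachable = {0,1}
  0: safe
  1: ✗ unsafe
witness against invariant: tau → 1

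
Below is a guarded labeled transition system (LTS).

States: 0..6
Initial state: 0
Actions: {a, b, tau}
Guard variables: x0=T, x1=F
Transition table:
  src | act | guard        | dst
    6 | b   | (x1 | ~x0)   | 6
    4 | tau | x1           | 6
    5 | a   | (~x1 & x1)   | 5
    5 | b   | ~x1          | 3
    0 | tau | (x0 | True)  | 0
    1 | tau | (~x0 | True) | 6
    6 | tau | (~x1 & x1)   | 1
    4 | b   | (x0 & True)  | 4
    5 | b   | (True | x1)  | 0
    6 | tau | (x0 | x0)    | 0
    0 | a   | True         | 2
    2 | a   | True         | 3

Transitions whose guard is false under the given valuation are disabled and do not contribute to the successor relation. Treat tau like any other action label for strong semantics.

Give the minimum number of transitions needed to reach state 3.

Answer: 2

Analysis:
Layered search for 3:
  depth 0: {0}
  depth 1: {2}
  depth 2: {3}
depth(3)=2, e.g. a·a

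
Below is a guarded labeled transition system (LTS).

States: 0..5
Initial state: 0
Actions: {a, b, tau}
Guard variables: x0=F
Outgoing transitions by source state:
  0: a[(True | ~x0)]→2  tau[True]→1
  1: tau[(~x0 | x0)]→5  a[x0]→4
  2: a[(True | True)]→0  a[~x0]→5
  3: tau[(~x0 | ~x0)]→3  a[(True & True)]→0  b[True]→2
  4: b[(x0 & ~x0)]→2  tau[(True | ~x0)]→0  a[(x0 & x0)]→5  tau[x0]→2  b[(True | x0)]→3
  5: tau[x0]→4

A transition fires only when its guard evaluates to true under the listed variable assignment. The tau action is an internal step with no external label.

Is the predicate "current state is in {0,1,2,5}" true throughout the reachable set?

Answer: INVARIANT HOLDS

Trace:
Allowed set {0,1,2,5}
Reachable = {0,1,2,5}
  0: ok
  1: ok
  2: ok
  5: ok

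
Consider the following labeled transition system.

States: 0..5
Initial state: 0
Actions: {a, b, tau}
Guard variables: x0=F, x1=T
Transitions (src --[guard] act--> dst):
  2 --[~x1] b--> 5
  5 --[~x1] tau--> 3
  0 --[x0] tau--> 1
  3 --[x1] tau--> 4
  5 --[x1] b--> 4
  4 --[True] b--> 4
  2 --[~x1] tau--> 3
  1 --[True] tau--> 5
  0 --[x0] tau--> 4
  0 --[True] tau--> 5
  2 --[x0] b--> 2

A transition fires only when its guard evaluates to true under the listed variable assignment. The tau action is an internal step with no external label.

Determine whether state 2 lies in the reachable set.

Answer: UNREACHABLE

Working:
5 transition(s) survive guard evaluation.
Layer 0: {0}
Layer 1: {5}  total {0,5}
Layer 2: {4}  total {0,4,5}
Reach set: {0,4,5}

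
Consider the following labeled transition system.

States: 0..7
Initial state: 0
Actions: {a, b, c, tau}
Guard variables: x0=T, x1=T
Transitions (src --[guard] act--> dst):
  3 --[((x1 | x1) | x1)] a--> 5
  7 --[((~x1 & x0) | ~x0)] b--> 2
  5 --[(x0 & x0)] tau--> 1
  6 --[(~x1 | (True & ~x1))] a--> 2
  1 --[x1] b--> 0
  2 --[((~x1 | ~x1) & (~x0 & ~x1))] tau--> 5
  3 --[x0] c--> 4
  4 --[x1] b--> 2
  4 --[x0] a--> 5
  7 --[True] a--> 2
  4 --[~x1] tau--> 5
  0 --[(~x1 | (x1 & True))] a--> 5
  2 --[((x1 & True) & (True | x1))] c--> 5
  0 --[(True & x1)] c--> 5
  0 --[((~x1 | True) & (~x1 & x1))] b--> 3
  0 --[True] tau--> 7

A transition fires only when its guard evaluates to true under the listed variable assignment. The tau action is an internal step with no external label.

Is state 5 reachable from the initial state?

After dropping false guards: 11 live edges.
L0 = {0}
L1 = {5,7}  total {0,5,7}
L2 = {1,2}  total {0,1,2,5,7}
Reach set: {0,1,2,5,7}
Path to 5: a

Answer: REACHABLE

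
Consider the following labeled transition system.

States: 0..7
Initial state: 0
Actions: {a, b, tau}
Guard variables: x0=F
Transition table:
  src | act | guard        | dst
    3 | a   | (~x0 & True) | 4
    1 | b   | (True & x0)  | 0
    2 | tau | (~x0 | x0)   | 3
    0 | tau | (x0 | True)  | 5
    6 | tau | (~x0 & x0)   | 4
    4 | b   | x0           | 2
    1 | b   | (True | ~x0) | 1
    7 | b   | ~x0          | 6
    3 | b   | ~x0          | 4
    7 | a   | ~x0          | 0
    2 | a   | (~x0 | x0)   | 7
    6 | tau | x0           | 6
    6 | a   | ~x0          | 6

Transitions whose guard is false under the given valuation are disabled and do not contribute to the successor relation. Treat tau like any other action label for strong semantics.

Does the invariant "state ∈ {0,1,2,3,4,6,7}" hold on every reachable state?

Answer: INVARIANT VIOLATED at state 5

Working:
Allowed set {0,1,2,3,4,6,7}
R = {0,5}
  0: ✓
  5: ✗ unsafe
reach 5 via tau — violates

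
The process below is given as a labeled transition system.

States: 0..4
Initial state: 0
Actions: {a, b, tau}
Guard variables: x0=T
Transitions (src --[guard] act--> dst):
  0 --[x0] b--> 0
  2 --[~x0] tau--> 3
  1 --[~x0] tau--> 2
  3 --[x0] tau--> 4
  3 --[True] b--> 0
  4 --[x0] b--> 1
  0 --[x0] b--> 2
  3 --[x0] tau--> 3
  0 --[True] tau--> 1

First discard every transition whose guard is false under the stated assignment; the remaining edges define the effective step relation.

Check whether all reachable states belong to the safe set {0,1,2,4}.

Safe = {0,1,2,4}
Reach set: {0,1,2}
  0: ✓
  1: ✓
  2: ✓

Answer: INVARIANT HOLDS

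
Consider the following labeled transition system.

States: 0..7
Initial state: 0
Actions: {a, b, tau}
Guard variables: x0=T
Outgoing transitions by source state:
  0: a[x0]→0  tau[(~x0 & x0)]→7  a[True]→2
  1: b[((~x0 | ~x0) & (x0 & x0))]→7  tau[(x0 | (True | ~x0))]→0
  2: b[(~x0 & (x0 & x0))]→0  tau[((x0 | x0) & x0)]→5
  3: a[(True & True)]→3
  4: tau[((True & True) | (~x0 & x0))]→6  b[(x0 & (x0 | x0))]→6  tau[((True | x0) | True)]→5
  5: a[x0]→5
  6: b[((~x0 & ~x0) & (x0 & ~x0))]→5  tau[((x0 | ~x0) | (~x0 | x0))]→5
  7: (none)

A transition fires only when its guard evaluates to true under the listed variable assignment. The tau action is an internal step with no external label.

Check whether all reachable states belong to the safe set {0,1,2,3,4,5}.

Safe = {0,1,2,3,4,5}
Reachable = {0,2,5}
  0: safe
  2: safe
  5: safe

Answer: INVARIANT HOLDS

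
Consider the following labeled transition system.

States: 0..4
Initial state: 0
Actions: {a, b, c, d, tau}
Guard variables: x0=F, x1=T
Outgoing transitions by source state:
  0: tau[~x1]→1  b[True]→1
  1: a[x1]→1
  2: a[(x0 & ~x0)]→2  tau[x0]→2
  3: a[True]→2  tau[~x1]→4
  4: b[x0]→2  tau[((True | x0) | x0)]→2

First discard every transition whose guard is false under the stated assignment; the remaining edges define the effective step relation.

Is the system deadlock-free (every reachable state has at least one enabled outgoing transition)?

Reach set: {0,1}
  0: b→1  [deg 1]
  1: a→1  [deg 1]

Answer: DEADLOCK-FREE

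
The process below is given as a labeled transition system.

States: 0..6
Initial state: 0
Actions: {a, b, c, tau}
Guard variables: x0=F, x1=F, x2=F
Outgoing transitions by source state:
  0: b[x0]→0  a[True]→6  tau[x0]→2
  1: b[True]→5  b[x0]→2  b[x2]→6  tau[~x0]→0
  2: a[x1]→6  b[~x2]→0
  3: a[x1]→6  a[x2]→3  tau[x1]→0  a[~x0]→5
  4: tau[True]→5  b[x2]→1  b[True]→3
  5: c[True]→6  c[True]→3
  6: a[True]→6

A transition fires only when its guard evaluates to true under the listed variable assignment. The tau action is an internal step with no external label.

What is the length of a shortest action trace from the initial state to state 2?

Answer: UNREACHABLE

Working:
Layered search for 2:
  L0 = {0}
  L1 = {6}
2 never appears.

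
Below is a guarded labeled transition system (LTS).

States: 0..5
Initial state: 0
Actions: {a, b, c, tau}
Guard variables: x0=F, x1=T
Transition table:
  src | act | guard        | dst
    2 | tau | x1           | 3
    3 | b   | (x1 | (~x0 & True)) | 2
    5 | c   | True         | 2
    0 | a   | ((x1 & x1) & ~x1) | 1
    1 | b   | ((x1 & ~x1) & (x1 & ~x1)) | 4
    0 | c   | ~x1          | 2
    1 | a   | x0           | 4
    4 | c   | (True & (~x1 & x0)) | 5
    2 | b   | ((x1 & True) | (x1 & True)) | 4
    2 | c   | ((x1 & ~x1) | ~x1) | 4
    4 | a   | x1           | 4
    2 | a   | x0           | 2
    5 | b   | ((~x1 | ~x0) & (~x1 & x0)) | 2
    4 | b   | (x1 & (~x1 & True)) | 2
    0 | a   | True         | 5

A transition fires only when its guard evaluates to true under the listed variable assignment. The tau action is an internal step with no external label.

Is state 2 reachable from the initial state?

Answer: REACHABLE

Trace:
6 transition(s) survive guard evaluation.
L0 = {0}
L1 = {5}  now seen {0,5}
L2 = {2}  now seen {0,2,5}
L3 = {3,4}  now seen {0,2,3,4,5}
Reach set: {0,2,3,4,5}
trace reaching 2: a·c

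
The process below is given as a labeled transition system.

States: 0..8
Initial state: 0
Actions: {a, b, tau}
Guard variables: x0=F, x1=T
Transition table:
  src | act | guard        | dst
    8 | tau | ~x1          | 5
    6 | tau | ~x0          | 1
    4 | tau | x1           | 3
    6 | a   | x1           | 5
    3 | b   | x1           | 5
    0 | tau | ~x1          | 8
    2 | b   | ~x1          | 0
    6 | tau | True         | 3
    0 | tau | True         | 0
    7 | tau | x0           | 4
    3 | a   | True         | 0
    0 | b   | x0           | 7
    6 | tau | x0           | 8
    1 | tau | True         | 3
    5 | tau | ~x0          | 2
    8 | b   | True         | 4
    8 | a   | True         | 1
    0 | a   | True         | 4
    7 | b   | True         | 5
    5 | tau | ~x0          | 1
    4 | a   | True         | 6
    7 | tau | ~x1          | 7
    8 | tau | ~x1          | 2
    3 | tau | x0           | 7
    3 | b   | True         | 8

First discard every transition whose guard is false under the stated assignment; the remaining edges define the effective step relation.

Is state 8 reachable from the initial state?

Answer: REACHABLE

Analysis:
After dropping false guards: 16 live edges.
depth 0: {0}
depth 1: {4}  now seen {0,4}
depth 2: {3,6}  now seen {0,3,4,6}
depth 3: {1,5,8}  now seen {0,1,3,4,5,6,8}
depth 4: {2}  now seen {0,1,2,3,4,5,6,8}
Reachable = {0,1,2,3,4,5,6,8}
trace reaching 8: a·tau·b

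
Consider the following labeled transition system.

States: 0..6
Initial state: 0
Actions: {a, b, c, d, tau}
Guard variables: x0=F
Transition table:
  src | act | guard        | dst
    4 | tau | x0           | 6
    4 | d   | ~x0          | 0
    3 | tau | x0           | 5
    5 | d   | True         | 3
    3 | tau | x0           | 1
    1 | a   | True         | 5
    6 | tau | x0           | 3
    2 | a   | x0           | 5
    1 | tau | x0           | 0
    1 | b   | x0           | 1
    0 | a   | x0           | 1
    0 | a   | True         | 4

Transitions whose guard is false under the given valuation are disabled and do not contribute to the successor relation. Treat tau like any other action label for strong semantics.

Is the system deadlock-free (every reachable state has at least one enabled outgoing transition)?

R = {0,4}
  0: a→4  [1 exit(s)]
  4: d→0  [1 exit(s)]

Answer: DEADLOCK-FREE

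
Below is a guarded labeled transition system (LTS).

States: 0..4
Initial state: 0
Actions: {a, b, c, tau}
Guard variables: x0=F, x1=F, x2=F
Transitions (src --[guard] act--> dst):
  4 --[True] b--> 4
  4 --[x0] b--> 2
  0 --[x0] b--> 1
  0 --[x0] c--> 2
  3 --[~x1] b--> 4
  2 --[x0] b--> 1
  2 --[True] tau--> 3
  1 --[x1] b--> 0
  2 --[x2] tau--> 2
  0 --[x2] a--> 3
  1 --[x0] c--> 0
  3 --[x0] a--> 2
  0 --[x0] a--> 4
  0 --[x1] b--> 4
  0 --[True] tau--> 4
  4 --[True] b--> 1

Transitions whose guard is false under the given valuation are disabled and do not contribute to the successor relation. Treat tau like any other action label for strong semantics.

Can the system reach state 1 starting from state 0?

After dropping false guards: 5 live edges.
L0 = {0}
L1 = {4}  total {0,4}
L2 = {1}  total {0,1,4}
Reachable = {0,1,4}
trace reaching 1: tau·b

Answer: REACHABLE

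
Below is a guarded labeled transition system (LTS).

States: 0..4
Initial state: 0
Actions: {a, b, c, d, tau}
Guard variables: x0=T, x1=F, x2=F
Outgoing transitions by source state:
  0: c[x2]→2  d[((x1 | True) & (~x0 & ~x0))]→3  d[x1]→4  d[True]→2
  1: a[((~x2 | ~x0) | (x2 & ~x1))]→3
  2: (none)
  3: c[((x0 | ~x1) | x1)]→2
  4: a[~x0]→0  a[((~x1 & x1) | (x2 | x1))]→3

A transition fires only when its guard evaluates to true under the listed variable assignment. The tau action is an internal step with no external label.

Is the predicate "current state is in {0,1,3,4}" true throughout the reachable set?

Answer: INVARIANT VIOLATED at state 2

Analysis:
Allowed set {0,1,3,4}
R = {0,2}
  0: safe
  2: outside
counterexample path to 2: d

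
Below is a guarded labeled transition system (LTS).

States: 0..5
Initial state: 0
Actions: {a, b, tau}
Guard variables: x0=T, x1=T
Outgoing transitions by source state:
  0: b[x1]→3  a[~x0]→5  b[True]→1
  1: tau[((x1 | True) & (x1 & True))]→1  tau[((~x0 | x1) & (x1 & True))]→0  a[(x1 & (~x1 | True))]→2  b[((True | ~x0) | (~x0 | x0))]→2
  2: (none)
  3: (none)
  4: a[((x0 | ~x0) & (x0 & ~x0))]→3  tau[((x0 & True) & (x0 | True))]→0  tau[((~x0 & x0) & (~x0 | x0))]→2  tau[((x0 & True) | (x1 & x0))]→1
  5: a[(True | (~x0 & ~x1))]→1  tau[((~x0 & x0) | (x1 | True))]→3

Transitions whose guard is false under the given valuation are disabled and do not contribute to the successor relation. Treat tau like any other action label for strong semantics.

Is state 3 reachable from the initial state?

Guard filter leaves 10 enabled edge(s).
Layer 0: {0}
Layer 1: {1,3}  cumulative {0,1,3}
Layer 2: {2}  cumulative {0,1,2,3}
Reachable = {0,1,2,3}
Path to 3: b

Answer: REACHABLE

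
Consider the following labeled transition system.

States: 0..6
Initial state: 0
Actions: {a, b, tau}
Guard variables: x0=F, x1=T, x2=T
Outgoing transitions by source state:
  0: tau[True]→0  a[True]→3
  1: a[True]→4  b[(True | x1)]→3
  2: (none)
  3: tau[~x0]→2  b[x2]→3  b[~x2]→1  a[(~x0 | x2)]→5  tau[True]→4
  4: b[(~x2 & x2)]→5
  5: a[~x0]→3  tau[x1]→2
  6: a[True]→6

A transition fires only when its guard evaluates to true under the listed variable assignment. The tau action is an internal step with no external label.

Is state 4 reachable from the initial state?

Guard filter leaves 11 enabled edge(s).
Layer 0: {0}
Layer 1: {3}  now seen {0,3}
Layer 2: {2,4,5}  now seen {0,2,3,4,5}
Reach set: {0,2,3,4,5}
witness 4: a·tau

Answer: REACHABLE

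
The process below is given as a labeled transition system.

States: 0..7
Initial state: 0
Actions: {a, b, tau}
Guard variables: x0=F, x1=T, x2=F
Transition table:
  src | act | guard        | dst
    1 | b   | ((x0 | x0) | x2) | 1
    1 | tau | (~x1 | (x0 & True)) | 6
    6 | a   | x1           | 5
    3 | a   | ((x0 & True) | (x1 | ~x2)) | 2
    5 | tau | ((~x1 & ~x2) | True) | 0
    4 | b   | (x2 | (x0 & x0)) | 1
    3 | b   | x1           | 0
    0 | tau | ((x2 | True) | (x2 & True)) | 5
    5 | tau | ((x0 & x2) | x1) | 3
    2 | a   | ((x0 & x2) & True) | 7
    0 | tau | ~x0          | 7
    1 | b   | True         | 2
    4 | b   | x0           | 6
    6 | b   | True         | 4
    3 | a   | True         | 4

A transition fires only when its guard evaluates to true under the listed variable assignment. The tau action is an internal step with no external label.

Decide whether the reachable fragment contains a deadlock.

Answer: DEADLOCK at state 2

Trace:
Reach set: {0,2,3,4,5,7}
  0: tau→5  tau→7  [2 out]
  2: ∅  [STUCK]
  3: a→2  a→4  b→0  [3 out]
  4: ∅  [STUCK]
  5: tau→0  tau→3  [2 out]
  7: ∅  [STUCK]
witness 2: tau·tau·a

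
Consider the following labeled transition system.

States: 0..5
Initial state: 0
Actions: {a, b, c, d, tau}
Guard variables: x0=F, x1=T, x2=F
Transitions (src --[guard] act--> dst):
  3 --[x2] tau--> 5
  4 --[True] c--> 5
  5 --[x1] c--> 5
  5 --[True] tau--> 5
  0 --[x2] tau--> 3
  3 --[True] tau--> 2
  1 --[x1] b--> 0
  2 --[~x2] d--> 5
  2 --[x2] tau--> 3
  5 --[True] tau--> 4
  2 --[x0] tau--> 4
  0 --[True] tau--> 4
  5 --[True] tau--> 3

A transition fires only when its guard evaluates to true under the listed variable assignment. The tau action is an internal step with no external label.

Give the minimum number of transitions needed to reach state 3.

Answer: 3

Working:
Breadth-first toward 3:
  L0 = {0}
  L1 = {4}
  L2 = {5}
  L3 = {3}
3 enters at depth 3; path tau·c·tau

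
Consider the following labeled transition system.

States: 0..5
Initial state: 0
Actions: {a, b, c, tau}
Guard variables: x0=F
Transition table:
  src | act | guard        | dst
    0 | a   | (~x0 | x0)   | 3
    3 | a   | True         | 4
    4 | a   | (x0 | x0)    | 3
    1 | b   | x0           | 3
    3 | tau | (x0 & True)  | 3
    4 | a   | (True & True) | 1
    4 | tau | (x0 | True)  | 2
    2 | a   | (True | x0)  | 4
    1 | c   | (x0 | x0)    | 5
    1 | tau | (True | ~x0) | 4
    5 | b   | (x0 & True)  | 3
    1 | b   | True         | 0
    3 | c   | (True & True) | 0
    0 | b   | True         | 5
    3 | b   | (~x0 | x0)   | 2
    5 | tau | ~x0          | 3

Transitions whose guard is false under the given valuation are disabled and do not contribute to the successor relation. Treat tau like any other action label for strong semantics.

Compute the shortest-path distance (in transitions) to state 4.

Layered search for 4:
  Layer 0: {0}
  Layer 1: {3,5}
  Layer 2: {2,4}
depth(4)=2, e.g. a·a

Answer: 2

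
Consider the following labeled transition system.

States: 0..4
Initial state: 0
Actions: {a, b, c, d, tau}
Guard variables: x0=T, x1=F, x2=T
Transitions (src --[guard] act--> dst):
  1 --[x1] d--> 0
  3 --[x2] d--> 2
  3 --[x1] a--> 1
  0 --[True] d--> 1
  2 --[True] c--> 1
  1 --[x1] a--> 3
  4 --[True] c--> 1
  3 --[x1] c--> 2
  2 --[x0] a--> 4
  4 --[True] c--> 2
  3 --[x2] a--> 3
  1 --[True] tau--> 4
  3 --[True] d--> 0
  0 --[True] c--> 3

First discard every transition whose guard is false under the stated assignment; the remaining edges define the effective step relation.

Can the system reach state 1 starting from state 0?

Answer: REACHABLE

Working:
Guard filter leaves 10 enabled edge(s).
depth 0: {0}
depth 1: {1,3}  total {0,1,3}
depth 2: {2,4}  total {0,1,2,3,4}
Reach set: {0,1,2,3,4}
Path to 1: d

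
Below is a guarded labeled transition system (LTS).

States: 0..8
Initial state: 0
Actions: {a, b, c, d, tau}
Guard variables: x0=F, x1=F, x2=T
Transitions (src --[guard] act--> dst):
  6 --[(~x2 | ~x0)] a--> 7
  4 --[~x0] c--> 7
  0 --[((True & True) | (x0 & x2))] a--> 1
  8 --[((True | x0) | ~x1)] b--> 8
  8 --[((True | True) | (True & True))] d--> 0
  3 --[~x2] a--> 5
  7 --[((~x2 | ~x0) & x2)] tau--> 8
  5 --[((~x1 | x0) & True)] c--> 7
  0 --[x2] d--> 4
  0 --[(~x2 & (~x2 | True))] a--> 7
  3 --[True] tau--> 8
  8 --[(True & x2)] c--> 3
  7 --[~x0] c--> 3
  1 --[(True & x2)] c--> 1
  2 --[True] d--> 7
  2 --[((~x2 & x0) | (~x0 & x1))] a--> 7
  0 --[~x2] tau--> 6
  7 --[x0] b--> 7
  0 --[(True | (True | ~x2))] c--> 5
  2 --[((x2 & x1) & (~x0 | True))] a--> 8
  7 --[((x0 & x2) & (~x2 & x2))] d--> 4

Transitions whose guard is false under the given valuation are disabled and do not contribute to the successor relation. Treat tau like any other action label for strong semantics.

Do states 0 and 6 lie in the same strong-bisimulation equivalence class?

Answer: NOT BISIMILAR

Trace:
Refine partition for ~:
  P[0] = {{0,1,2,3,4,5,6,7,8}}
  P[1] = {{0},{1,4,5},{2},{3},{6},{7},{8}}
  P[2] = {{0},{1},{2},{3},{4,5},{6},{7},{8}}
8 equivalence class(es) (converged in 3)
0∈{0}, 6∈{6}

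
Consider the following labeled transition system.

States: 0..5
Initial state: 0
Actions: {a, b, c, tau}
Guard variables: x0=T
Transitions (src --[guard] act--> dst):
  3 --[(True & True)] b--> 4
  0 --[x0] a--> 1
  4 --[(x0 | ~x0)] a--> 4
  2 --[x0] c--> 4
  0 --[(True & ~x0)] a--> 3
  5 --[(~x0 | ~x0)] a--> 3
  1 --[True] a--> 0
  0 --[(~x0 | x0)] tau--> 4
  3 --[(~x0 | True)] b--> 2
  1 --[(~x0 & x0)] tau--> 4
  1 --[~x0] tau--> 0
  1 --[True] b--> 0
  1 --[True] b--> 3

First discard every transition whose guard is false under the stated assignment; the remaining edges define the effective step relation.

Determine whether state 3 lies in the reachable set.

Answer: REACHABLE

Trace:
9 transition(s) survive guard evaluation.
L0 = {0}
L1 = {1,4}  now seen {0,1,4}
L2 = {3}  now seen {0,1,3,4}
L3 = {2}  now seen {0,1,2,3,4}
Reach set: {0,1,2,3,4}
trace reaching 3: a·b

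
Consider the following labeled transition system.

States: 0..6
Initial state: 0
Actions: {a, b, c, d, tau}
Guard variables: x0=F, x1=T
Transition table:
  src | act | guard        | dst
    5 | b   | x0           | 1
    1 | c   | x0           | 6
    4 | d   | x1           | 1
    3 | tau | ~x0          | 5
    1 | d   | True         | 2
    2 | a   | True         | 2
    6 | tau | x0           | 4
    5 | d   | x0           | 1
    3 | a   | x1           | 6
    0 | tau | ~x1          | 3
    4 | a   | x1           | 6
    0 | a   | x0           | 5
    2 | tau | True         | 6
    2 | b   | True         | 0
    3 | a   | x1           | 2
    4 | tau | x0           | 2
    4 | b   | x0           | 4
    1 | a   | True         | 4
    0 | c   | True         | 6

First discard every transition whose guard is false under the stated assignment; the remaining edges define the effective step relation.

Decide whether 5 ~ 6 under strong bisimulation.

Answer: BISIMILAR

Trace:
Refine partition for ~:
  π0 = {{0,1,2,3,4,5,6}}
  π1 = {{0},{1,4},{2},{3},{5,6}}
  π2 = {{0},{1},{2},{3},{4},{5,6}}
stable after 3 split(s): 6 block(s)
class of 5: {5,6}; class of 6: {5,6}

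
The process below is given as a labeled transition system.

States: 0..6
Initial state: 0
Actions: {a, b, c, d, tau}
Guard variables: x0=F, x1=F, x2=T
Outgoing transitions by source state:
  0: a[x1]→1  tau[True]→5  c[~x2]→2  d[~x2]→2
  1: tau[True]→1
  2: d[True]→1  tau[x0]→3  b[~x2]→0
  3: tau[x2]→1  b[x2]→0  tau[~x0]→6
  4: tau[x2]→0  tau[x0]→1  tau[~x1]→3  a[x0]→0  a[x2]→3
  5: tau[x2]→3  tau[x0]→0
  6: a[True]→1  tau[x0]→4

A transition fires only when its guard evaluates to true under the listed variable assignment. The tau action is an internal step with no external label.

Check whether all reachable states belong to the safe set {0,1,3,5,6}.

Safe = {0,1,3,5,6}
Reach set: {0,1,3,5,6}
  0: safe
  1: safe
  3: safe
  5: safe
  6: safe

Answer: INVARIANT HOLDS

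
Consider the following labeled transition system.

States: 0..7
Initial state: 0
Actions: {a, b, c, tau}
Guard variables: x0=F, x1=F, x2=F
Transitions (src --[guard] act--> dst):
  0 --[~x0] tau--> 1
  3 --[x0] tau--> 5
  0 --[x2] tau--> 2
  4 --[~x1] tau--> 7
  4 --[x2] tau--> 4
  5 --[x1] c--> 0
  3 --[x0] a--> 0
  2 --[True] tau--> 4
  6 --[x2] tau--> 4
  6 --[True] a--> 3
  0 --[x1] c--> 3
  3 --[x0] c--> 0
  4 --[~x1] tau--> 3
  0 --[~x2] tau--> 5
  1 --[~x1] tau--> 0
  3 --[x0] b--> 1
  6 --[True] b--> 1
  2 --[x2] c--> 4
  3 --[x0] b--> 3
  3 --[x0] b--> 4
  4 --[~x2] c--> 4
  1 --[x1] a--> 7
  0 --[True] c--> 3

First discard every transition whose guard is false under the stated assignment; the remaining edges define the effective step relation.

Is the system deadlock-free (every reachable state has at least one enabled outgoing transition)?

Reachable = {0,1,3,5}
  0: c→3  tau→1  tau→5  [3 out]
  1: tau→0  [1 out]
  3: ∅  [STUCK]
  5: ∅  [STUCK]
trace reaching 3: c

Answer: DEADLOCK at state 3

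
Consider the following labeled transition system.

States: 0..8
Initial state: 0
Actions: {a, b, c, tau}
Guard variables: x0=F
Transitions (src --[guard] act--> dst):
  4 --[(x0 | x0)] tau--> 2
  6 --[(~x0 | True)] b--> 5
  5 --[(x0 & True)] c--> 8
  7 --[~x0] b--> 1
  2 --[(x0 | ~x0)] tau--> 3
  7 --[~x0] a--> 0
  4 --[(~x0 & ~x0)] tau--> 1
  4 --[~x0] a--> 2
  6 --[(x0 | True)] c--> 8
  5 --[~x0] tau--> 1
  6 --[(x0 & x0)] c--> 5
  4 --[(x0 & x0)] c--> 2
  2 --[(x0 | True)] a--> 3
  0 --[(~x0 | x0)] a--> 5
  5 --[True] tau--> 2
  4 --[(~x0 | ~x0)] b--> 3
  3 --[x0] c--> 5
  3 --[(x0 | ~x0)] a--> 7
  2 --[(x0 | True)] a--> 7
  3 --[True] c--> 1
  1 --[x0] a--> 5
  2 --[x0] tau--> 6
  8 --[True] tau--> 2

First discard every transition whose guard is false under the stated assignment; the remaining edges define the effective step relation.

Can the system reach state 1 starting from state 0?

Answer: REACHABLE

Analysis:
16 transition(s) survive guard evaluation.
depth 0: {0}
depth 1: {5}  total {0,5}
depth 2: {1,2}  total {0,1,2,5}
depth 3: {3,7}  total {0,1,2,3,5,7}
Reachable = {0,1,2,3,5,7}
trace reaching 1: a·tau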